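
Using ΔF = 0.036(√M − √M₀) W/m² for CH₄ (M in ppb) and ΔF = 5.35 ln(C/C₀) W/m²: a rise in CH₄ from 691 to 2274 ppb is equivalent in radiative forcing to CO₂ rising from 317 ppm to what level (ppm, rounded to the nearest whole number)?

C ≈ 366 ppm

CH₄ forcing: 0.036 × (√2274 − √691) = 0.036 × (47.6865 − 26.2869) = 0.036 × 21.3996 = 0.77039 W/m².
Set 5.35 ln(C/317) = 0.77039: ln(C/317) = 0.77039/5.35 = 0.14400, so C = 317 × e^0.14400 = 317 × 1.15488 = 366.10 ppm.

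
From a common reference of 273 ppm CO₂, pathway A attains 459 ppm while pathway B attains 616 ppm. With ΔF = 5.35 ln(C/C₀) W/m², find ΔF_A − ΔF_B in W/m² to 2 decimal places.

ΔF_A = 5.35 ln(459/273) = 5.35 × 0.51958 = 2.7798 W/m².
ΔF_B = 5.35 ln(616/273) = 5.35 × 0.81378 = 4.3537 W/m².
Difference: 2.7798 − 4.3537 = -1.5739 W/m².

ΔF_A − ΔF_B = -1.57 W/m²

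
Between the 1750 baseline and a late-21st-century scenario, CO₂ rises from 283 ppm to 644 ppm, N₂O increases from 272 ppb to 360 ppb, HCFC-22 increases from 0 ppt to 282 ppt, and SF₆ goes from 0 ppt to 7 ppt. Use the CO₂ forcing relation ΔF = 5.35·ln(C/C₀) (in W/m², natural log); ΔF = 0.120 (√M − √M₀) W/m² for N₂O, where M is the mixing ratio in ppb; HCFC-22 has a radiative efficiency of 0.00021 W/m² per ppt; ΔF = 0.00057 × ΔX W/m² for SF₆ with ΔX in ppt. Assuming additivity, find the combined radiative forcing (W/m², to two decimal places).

CO₂: 5.35 × ln(644/283) = 5.35 × ln(2.27562) = 5.35 × 0.82225 = 4.3990 W/m².
N₂O: 0.120 × (√360 − √272) = 0.120 × (18.9737 − 16.4924) = 0.120 × 2.4813 = 0.2978 W/m².
HCFC-22: ΔF = 0.00021 × (282 − 0) = 0.00021 × 282 = 0.0592 W/m².
SF₆: ΔF = 0.00057 × (7 − 0) = 0.00057 × 7 = 0.0040 W/m².
Total ΔF = 4.3990 + 0.2978 + 0.0592 + 0.0040 = 4.7600 W/m².

ΔF = 4.76 W/m²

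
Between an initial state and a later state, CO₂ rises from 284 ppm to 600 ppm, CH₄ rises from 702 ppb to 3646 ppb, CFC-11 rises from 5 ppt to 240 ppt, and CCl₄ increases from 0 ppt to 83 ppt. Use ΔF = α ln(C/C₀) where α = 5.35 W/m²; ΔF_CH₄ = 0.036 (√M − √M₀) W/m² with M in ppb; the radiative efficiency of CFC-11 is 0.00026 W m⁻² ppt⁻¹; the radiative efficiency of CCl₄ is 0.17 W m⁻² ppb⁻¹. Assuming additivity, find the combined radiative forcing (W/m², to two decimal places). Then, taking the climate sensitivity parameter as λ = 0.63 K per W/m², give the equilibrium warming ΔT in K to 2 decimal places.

ΔF = 5.30 W/m²; ΔT = 3.34 K

CO₂: 5.35 × ln(600/284) = 5.35 × ln(2.11268) = 5.35 × 0.74796 = 4.0016 W/m².
CH₄: 0.036 × (√3646 − √702) = 0.036 × (60.3821 − 26.4953) = 0.036 × 33.8868 = 1.2199 W/m².
CFC-11: ΔF = 0.00026 × (240 − 5) = 0.00026 × 235 = 0.0611 W/m².
CCl₄: Δ = 83 − 0 = 83 ppt = 0.083 ppb; ΔF = 0.17 × 0.083 = 0.0141 W/m².
Total ΔF = 4.0016 + 1.2199 + 0.0611 + 0.0141 = 5.2967 W/m².
ΔT = λ ΔF = 0.63 × 5.30 = 3.3390 K.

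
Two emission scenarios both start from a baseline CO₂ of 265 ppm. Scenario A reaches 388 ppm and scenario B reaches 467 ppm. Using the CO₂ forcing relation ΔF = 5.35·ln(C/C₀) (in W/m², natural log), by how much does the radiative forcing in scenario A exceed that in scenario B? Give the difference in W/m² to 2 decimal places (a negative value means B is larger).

ΔF_A = 5.35 ln(388/265) = 5.35 × 0.38128 = 2.0398 W/m².
ΔF_B = 5.35 ln(467/265) = 5.35 × 0.56660 = 3.0313 W/m².
Difference: 2.0398 − 3.0313 = -0.9915 W/m².
(Equivalently, ΔF_A − ΔF_B = 5.35 ln(388/467) = 5.35 × -0.18532 = -0.9915 W/m².)

ΔF_A − ΔF_B = -0.99 W/m²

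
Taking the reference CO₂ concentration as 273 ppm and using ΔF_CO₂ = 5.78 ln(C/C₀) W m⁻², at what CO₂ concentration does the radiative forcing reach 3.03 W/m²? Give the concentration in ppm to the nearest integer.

C ≈ 461 ppm

Set 5.78 ln(C/273) = 3.03, so ln(C/273) = 3.03/5.78 = 0.52422.
Then C/273 = e^0.52422 = 1.68914, giving C = 273 × 1.68914 = 461.14 ppm.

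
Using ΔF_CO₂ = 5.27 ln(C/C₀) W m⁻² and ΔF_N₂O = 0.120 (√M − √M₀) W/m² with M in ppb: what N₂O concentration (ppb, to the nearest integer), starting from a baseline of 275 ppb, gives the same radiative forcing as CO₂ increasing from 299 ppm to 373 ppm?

CO₂ forcing: 5.27 × ln(373/299) = 5.27 × 0.221135 = 1.16538 W/m².
Set 0.120(√M − √275) = 1.16538: √M = 1.16538/0.120 + √275 = 9.7115 + 16.5831 = 26.2946.
M = (26.2946)² = 691.41 ppb.

M ≈ 691 ppb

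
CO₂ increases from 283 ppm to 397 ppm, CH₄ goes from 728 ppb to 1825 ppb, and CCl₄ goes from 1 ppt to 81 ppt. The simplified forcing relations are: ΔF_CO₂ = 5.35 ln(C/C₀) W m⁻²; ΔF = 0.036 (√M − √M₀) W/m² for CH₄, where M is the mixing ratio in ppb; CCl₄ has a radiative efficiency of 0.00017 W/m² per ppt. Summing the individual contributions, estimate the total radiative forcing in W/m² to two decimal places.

ΔF = 2.39 W/m²

CO₂: 5.35 × ln(397/283) = 5.35 × ln(1.40283) = 5.35 × 0.33849 = 1.8109 W/m².
CH₄: 0.036 × (√1825 − √728) = 0.036 × (42.7200 − 26.9815) = 0.036 × 15.7385 = 0.5666 W/m².
CCl₄: ΔF = 0.00017 × (81 − 1) = 0.00017 × 80 = 0.0136 W/m².
Total ΔF = 1.8109 + 0.5666 + 0.0136 = 2.3911 W/m².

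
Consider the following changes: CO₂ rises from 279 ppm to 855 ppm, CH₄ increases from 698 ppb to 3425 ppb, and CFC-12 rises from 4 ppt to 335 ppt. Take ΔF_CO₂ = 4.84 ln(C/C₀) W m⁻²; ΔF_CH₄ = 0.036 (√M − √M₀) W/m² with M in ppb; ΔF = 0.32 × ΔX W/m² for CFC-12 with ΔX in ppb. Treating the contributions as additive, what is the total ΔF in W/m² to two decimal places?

ΔF = 6.68 W/m²

CO₂: 4.84 × ln(855/279) = 4.84 × ln(3.06452) = 4.84 × 1.11989 = 5.4203 W/m².
CH₄: 0.036 × (√3425 − √698) = 0.036 × (58.5235 − 26.4197) = 0.036 × 32.1038 = 1.1557 W/m².
CFC-12: Δ = 335 − 4 = 331 ppt = 0.331 ppb; ΔF = 0.32 × 0.331 = 0.1059 W/m².
Total ΔF = 5.4203 + 1.1557 + 0.1059 = 6.6819 W/m².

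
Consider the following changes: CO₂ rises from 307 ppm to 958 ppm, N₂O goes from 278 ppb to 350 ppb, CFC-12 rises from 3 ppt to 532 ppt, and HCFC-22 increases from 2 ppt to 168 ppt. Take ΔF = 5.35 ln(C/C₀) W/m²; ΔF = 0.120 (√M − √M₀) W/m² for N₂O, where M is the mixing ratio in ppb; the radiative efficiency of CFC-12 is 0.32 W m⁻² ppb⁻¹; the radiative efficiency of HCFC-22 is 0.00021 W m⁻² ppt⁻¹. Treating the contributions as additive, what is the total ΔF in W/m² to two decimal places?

ΔF = 6.54 W/m²

CO₂: 5.35 × ln(958/307) = 5.35 × ln(3.12052) = 5.35 × 1.13800 = 6.0883 W/m².
N₂O: 0.120 × (√350 − √278) = 0.120 × (18.7083 − 16.6733) = 0.120 × 2.0350 = 0.2442 W/m².
CFC-12: Δ = 532 − 3 = 529 ppt = 0.529 ppb; ΔF = 0.32 × 0.529 = 0.1693 W/m².
HCFC-22: ΔF = 0.00021 × (168 − 2) = 0.00021 × 166 = 0.0349 W/m².
Total ΔF = 6.0883 + 0.2442 + 0.1693 + 0.0349 = 6.5367 W/m².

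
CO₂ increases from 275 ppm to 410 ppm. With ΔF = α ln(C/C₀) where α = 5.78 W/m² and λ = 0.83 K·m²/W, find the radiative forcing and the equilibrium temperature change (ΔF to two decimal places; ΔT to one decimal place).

CO₂: 5.78 × ln(410/275) = 5.78 × ln(1.49091) = 5.78 × 0.39939 = 2.3085 W/m².
ΔT = λ ΔF = 0.83 × 2.31 = 1.9173 K.

ΔF = 2.31 W/m²; ΔT = 1.9 K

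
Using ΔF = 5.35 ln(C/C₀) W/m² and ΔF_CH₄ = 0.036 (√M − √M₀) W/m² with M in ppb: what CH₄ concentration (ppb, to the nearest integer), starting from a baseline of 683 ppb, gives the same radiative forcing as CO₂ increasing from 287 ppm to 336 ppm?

M ≈ 2456 ppb

CO₂ forcing: 5.35 × ln(336/287) = 5.35 × 0.157629 = 0.84332 W/m².
Set 0.036(√M − √683) = 0.84332: √M = 0.84332/0.036 + √683 = 23.4256 + 26.1343 = 49.5599.
M = (49.5599)² = 2456.18 ppb.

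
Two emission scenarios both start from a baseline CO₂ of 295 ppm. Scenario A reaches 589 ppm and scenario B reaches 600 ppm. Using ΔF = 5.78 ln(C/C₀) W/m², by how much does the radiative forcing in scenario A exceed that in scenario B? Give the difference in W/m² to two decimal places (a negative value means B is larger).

ΔF_A = 5.78 ln(589/295) = 5.78 × 0.69145 = 3.9966 W/m².
ΔF_B = 5.78 ln(600/295) = 5.78 × 0.70995 = 4.1035 W/m².
Difference: 3.9966 − 4.1035 = -0.1069 W/m².

ΔF_A − ΔF_B = -0.11 W/m²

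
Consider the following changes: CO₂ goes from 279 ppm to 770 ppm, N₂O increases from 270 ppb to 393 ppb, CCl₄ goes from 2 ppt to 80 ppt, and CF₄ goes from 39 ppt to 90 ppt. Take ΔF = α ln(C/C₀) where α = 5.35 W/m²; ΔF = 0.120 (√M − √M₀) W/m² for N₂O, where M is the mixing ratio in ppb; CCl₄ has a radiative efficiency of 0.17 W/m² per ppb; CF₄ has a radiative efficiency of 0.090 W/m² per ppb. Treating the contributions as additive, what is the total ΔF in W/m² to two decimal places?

ΔF = 5.86 W/m²

CO₂: 5.35 × ln(770/279) = 5.35 × ln(2.75986) = 5.35 × 1.01518 = 5.4312 W/m².
N₂O: 0.120 × (√393 − √270) = 0.120 × (19.8242 − 16.4317) = 0.120 × 3.3925 = 0.4071 W/m².
CCl₄: Δ = 80 − 2 = 78 ppt = 0.078 ppb; ΔF = 0.17 × 0.078 = 0.0133 W/m².
CF₄: Δ = 90 − 39 = 51 ppt = 0.051 ppb; ΔF = 0.090 × 0.051 = 0.0046 W/m².
Total ΔF = 5.4312 + 0.4071 + 0.0133 + 0.0046 = 5.8562 W/m².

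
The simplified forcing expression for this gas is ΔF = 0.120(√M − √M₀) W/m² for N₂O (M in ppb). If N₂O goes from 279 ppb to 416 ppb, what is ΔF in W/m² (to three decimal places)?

N₂O: 0.120 × (√416 − √279) = 0.120 × (20.3961 − 16.7033) = 0.120 × 3.6928 = 0.4431 W/m².

ΔF = 0.443 W/m²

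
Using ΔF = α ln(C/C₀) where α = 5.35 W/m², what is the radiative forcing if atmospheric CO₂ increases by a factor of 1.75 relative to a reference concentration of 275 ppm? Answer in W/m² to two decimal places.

ΔF = 2.99 W/m²

ΔF = 5.35 × ln(1.75) = 5.35 × 0.55962 = 2.9940 W/m².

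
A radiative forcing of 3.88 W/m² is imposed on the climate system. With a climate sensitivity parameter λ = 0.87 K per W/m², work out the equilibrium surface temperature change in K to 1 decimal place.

ΔT = 3.4 K

ΔT = λ ΔF = 0.87 × 3.88 = 3.3756 K.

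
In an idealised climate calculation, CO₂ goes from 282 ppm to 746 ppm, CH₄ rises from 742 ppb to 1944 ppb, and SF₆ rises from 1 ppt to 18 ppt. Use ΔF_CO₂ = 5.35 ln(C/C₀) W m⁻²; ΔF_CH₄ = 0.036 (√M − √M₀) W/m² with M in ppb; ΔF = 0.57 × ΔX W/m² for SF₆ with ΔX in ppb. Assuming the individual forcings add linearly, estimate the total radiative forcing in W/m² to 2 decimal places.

CO₂: 5.35 × ln(746/282) = 5.35 × ln(2.64539) = 5.35 × 0.97282 = 5.2046 W/m².
CH₄: 0.036 × (√1944 − √742) = 0.036 × (44.0908 − 27.2397) = 0.036 × 16.8511 = 0.6066 W/m².
SF₆: Δ = 18 − 1 = 17 ppt = 0.017 ppb; ΔF = 0.57 × 0.017 = 0.0097 W/m².
Total ΔF = 5.2046 + 0.6066 + 0.0097 = 5.8209 W/m².

ΔF = 5.82 W/m²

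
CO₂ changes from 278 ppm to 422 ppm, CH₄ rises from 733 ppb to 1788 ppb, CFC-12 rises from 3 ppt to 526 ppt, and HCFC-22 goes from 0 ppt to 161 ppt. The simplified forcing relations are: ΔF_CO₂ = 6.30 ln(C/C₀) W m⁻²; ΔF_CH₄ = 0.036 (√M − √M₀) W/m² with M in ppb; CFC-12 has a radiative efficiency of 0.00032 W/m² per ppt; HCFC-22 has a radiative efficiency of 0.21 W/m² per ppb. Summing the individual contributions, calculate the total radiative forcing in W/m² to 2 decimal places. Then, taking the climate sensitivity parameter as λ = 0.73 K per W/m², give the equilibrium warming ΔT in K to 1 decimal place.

CO₂: 6.30 × ln(422/278) = 6.30 × ln(1.51799) = 6.30 × 0.41739 = 2.6296 W/m².
CH₄: 0.036 × (√1788 − √733) = 0.036 × (42.2847 − 27.0740) = 0.036 × 15.2107 = 0.5476 W/m².
CFC-12: ΔF = 0.00032 × (526 − 3) = 0.00032 × 523 = 0.1674 W/m².
HCFC-22: Δ = 161 − 0 = 161 ppt = 0.161 ppb; ΔF = 0.21 × 0.161 = 0.0338 W/m².
Total ΔF = 2.6296 + 0.5476 + 0.1674 + 0.0338 = 3.3784 W/m².
ΔT = λ ΔF = 0.73 × 3.38 = 2.4674 K.

ΔF = 3.38 W/m²; ΔT = 2.5 K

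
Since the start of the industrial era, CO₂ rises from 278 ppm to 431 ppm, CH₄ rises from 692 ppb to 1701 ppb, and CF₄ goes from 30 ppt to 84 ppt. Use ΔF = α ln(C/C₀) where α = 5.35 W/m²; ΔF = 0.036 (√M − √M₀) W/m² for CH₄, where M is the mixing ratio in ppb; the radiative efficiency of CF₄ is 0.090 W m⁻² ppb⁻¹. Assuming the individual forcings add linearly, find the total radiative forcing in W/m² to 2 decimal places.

ΔF = 2.89 W/m²

CO₂: 5.35 × ln(431/278) = 5.35 × ln(1.55036) = 5.35 × 0.43849 = 2.3459 W/m².
CH₄: 0.036 × (√1701 − √692) = 0.036 × (41.2432 − 26.3059) = 0.036 × 14.9373 = 0.5377 W/m².
CF₄: Δ = 84 − 30 = 54 ppt = 0.054 ppb; ΔF = 0.090 × 0.054 = 0.0049 W/m².
Total ΔF = 2.3459 + 0.5377 + 0.0049 = 2.8885 W/m².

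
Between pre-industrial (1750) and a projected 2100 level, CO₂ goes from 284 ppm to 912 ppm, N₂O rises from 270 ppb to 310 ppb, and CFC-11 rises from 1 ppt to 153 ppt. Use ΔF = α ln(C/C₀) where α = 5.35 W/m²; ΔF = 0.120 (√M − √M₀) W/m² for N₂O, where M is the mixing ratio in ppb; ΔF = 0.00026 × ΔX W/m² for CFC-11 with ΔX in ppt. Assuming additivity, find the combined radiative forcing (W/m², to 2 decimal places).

CO₂: 5.35 × ln(912/284) = 5.35 × ln(3.21127) = 5.35 × 1.16667 = 6.2417 W/m².
N₂O: 0.120 × (√310 − √270) = 0.120 × (17.6068 − 16.4317) = 0.120 × 1.1751 = 0.1410 W/m².
CFC-11: ΔF = 0.00026 × (153 − 1) = 0.00026 × 152 = 0.0395 W/m².
Total ΔF = 6.2417 + 0.1410 + 0.0395 = 6.4222 W/m².

ΔF = 6.42 W/m²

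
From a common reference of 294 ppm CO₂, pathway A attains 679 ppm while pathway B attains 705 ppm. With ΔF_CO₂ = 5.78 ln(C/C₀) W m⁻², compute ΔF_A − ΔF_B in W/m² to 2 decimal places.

ΔF_A = 5.78 ln(679/294) = 5.78 × 0.83704 = 4.8381 W/m².
ΔF_B = 5.78 ln(705/294) = 5.78 × 0.87462 = 5.0553 W/m².
Difference: 4.8381 − 5.0553 = -0.2172 W/m².
(Equivalently, ΔF_A − ΔF_B = 5.78 ln(679/705) = 5.78 × -0.03758 = -0.2172 W/m².)

ΔF_A − ΔF_B = -0.22 W/m²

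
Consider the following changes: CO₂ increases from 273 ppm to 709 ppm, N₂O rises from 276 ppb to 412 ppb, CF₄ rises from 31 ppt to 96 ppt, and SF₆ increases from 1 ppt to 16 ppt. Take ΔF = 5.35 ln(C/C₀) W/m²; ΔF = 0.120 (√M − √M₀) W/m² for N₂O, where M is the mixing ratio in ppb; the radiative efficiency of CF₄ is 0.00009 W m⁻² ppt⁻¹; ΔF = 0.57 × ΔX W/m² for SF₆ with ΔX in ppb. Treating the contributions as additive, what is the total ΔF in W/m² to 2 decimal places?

CO₂: 5.35 × ln(709/273) = 5.35 × ln(2.59707) = 5.35 × 0.95438 = 5.1059 W/m².
N₂O: 0.120 × (√412 − √276) = 0.120 × (20.2978 − 16.6132) = 0.120 × 3.6846 = 0.4422 W/m².
CF₄: ΔF = 0.00009 × (96 − 31) = 0.00009 × 65 = 0.0059 W/m².
SF₆: Δ = 16 − 1 = 15 ppt = 0.015 ppb; ΔF = 0.57 × 0.015 = 0.0086 W/m².
Total ΔF = 5.1059 + 0.4422 + 0.0059 + 0.0086 = 5.5626 W/m².

ΔF = 5.56 W/m²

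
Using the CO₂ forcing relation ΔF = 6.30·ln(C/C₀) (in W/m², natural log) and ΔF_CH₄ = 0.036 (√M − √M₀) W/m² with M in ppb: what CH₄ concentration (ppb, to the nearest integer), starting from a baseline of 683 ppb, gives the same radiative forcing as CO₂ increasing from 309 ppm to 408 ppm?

M ≈ 5591 ppb

CO₂ forcing: 6.30 × ln(408/309) = 6.30 × 0.277926 = 1.75093 W/m².
Set 0.036(√M − √683) = 1.75093: √M = 1.75093/0.036 + √683 = 48.6369 + 26.1343 = 74.7712.
M = (74.7712)² = 5590.73 ppb.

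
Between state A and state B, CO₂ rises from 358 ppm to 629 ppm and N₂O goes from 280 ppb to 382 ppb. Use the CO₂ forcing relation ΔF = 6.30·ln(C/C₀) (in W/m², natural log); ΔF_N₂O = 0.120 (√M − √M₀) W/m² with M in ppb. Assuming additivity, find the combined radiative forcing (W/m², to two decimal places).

ΔF = 3.89 W/m²

CO₂: 6.30 × ln(629/358) = 6.30 × ln(1.75698) = 6.30 × 0.56360 = 3.5507 W/m².
N₂O: 0.120 × (√382 − √280) = 0.120 × (19.5448 − 16.7332) = 0.120 × 2.8116 = 0.3374 W/m².
Total ΔF = 3.5507 + 0.3374 = 3.8881 W/m².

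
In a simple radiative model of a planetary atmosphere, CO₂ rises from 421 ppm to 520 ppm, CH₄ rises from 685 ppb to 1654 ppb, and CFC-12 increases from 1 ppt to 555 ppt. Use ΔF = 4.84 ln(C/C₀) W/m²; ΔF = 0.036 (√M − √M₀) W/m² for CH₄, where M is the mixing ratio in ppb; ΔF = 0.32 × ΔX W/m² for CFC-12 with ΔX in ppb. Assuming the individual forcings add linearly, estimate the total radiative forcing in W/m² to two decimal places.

CO₂: 4.84 × ln(520/421) = 4.84 × ln(1.23515) = 4.84 × 0.21119 = 1.0222 W/m².
CH₄: 0.036 × (√1654 − √685) = 0.036 × (40.6694 − 26.1725) = 0.036 × 14.4969 = 0.5219 W/m².
CFC-12: Δ = 555 − 1 = 554 ppt = 0.554 ppb; ΔF = 0.32 × 0.554 = 0.1773 W/m².
Total ΔF = 1.0222 + 0.5219 + 0.1773 = 1.7214 W/m².

ΔF = 1.72 W/m²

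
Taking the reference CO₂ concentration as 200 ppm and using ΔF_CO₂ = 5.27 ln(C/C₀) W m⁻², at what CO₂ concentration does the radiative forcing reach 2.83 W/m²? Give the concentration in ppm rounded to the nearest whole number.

Set 5.27 ln(C/200) = 2.83, so ln(C/200) = 2.83/5.27 = 0.53700.
Then C/200 = e^0.53700 = 1.71087, giving C = 200 × 1.71087 = 342.17 ppm.

C ≈ 342 ppm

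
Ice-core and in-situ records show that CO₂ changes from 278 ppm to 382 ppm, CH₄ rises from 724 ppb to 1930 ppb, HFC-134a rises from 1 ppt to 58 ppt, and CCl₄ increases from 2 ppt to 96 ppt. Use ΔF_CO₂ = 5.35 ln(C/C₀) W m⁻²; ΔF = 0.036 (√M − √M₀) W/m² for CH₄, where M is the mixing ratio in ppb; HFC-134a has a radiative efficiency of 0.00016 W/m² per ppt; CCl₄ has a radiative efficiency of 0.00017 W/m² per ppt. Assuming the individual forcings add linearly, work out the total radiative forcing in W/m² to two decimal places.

CO₂: 5.35 × ln(382/278) = 5.35 × ln(1.37410) = 5.35 × 0.31780 = 1.7002 W/m².
CH₄: 0.036 × (√1930 − √724) = 0.036 × (43.9318 − 26.9072) = 0.036 × 17.0246 = 0.6129 W/m².
HFC-134a: ΔF = 0.00016 × (58 − 1) = 0.00016 × 57 = 0.0091 W/m².
CCl₄: ΔF = 0.00017 × (96 − 2) = 0.00017 × 94 = 0.0160 W/m².
Total ΔF = 1.7002 + 0.6129 + 0.0091 + 0.0160 = 2.3382 W/m².

ΔF = 2.34 W/m²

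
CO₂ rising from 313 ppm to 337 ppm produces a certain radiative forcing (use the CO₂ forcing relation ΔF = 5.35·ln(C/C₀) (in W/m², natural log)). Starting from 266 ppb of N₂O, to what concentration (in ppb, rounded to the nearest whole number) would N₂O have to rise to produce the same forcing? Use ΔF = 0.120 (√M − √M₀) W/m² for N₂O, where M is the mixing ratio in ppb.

M ≈ 384 ppb

CO₂ forcing: 5.35 × ln(337/313) = 5.35 × 0.073880 = 0.39526 W/m².
Set 0.120(√M − √266) = 0.39526: √M = 0.39526/0.120 + √266 = 3.2938 + 16.3095 = 19.6033.
M = (19.6033)² = 384.29 ppb.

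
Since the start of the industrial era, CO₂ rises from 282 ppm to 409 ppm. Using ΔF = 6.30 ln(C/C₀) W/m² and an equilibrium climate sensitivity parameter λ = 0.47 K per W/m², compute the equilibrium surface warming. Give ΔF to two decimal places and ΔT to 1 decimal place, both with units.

ΔF = 2.34 W/m²; ΔT = 1.1 K

CO₂: 6.30 × ln(409/282) = 6.30 × ln(1.45035) = 6.30 × 0.37180 = 2.3423 W/m².
ΔT = λ ΔF = 0.47 × 2.34 = 1.0998 K.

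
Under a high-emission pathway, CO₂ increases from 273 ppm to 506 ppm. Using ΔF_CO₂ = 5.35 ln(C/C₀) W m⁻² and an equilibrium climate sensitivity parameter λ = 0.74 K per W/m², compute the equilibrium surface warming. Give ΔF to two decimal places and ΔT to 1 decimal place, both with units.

CO₂: 5.35 × ln(506/273) = 5.35 × ln(1.85348) = 5.35 × 0.61706 = 3.3013 W/m².
ΔT = λ ΔF = 0.74 × 3.30 = 2.4420 K.

ΔF = 3.30 W/m²; ΔT = 2.4 K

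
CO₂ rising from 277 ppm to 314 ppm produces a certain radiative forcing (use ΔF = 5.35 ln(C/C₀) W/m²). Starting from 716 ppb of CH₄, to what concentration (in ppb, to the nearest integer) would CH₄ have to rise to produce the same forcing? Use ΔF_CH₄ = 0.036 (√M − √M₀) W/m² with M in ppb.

CO₂ forcing: 5.35 × ln(314/277) = 5.35 × 0.125375 = 0.67076 W/m².
Set 0.036(√M − √716) = 0.67076: √M = 0.67076/0.036 + √716 = 18.6322 + 26.7582 = 45.3904.
M = (45.3904)² = 2060.29 ppb.

M ≈ 2060 ppb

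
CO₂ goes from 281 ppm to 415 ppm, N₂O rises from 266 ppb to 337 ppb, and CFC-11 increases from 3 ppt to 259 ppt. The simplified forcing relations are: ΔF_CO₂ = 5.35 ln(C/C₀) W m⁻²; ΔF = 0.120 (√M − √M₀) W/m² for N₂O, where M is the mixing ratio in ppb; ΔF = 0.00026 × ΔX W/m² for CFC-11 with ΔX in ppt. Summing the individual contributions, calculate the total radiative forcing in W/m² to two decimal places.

CO₂: 5.35 × ln(415/281) = 5.35 × ln(1.47687) = 5.35 × 0.38992 = 2.0861 W/m².
N₂O: 0.120 × (√337 − √266) = 0.120 × (18.3576 − 16.3095) = 0.120 × 2.0481 = 0.2458 W/m².
CFC-11: ΔF = 0.00026 × (259 − 3) = 0.00026 × 256 = 0.0666 W/m².
Total ΔF = 2.0861 + 0.2458 + 0.0666 = 2.3985 W/m².

ΔF = 2.40 W/m²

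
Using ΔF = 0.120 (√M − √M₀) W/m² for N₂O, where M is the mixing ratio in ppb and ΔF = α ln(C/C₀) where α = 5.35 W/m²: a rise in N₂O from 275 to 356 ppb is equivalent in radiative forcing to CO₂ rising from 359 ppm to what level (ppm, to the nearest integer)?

N₂O forcing: 0.120 × (√356 − √275) = 0.120 × (18.8680 − 16.5831) = 0.120 × 2.2849 = 0.27419 W/m².
Set 5.35 ln(C/359) = 0.27419: ln(C/359) = 0.27419/5.35 = 0.05125, so C = 359 × e^0.05125 = 359 × 1.05259 = 377.88 ppm.

C ≈ 378 ppm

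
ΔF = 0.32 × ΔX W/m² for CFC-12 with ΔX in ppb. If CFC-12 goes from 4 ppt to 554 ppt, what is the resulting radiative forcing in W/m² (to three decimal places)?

ΔF = 0.176 W/m²

CFC-12: Δ = 554 − 4 = 550 ppt = 0.550 ppb; ΔF = 0.32 × 0.550 = 0.1760 W/m².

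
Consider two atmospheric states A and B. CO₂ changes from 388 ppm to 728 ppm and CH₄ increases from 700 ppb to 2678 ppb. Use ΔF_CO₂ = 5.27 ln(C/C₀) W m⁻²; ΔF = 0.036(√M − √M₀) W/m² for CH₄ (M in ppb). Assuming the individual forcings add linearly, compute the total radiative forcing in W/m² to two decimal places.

CO₂: 5.27 × ln(728/388) = 5.27 × ln(1.87629) = 5.27 × 0.62930 = 3.3164 W/m².
CH₄: 0.036 × (√2678 − √700) = 0.036 × (51.7494 − 26.4575) = 0.036 × 25.2919 = 0.9105 W/m².
Total ΔF = 3.3164 + 0.9105 = 4.2269 W/m².

ΔF = 4.23 W/m²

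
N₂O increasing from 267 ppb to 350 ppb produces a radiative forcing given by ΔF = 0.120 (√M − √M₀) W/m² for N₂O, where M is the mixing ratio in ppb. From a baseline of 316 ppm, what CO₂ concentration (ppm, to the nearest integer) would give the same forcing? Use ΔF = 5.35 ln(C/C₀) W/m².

N₂O forcing: 0.120 × (√350 − √267) = 0.120 × (18.7083 − 16.3401) = 0.120 × 2.3682 = 0.28418 W/m².
Set 5.35 ln(C/316) = 0.28418: ln(C/316) = 0.28418/5.35 = 0.05312, so C = 316 × e^0.05312 = 316 × 1.05456 = 333.24 ppm.

C ≈ 333 ppm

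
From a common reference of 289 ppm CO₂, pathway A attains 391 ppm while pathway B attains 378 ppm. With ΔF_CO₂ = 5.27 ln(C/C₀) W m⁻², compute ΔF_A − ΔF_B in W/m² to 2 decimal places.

ΔF_A = 5.27 ln(391/289) = 5.27 × 0.30228 = 1.5930 W/m².
ΔF_B = 5.27 ln(378/289) = 5.27 × 0.26847 = 1.4148 W/m².
Difference: 1.5930 − 1.4148 = 0.1782 W/m².
(Equivalently, ΔF_A − ΔF_B = 5.27 ln(391/378) = 5.27 × 0.03381 = 0.1782 W/m².)

ΔF_A − ΔF_B = 0.18 W/m²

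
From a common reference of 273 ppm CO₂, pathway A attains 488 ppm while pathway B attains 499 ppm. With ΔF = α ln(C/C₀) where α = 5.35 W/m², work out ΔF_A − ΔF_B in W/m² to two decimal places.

ΔF_A − ΔF_B = -0.12 W/m²

ΔF_A = 5.35 ln(488/273) = 5.35 × 0.58084 = 3.1075 W/m².
ΔF_B = 5.35 ln(499/273) = 5.35 × 0.60313 = 3.2267 W/m².
Difference: 3.1075 − 3.2267 = -0.1192 W/m².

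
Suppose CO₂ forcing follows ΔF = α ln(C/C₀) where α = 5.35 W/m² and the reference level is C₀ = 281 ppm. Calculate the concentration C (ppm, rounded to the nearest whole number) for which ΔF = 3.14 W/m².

C ≈ 505 ppm

Set 5.35 ln(C/281) = 3.14, so ln(C/281) = 3.14/5.35 = 0.58692.
Then C/281 = e^0.58692 = 1.79844, giving C = 281 × 1.79844 = 505.36 ppm.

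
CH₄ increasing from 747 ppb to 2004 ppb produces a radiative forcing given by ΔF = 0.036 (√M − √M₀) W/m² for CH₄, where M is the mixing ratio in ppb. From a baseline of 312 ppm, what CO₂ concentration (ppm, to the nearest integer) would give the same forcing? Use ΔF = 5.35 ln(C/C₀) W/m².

C ≈ 351 ppm

CH₄ forcing: 0.036 × (√2004 − √747) = 0.036 × (44.7661 − 27.3313) = 0.036 × 17.4348 = 0.62765 W/m².
Set 5.35 ln(C/312) = 0.62765: ln(C/312) = 0.62765/5.35 = 0.11732, so C = 312 × e^0.11732 = 312 × 1.12448 = 350.84 ppm.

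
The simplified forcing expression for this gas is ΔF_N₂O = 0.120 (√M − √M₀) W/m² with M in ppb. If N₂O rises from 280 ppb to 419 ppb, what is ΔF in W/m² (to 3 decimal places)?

ΔF = 0.448 W/m²

N₂O: 0.120 × (√419 − √280) = 0.120 × (20.4695 − 16.7332) = 0.120 × 3.7363 = 0.4484 W/m².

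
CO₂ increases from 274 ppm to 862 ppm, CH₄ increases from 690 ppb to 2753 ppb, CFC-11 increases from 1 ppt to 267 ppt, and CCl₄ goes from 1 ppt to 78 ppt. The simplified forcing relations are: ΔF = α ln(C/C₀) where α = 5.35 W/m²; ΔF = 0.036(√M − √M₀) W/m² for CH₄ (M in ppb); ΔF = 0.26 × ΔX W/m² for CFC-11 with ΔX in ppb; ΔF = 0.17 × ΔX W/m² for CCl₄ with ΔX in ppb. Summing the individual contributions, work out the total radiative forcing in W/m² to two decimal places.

ΔF = 7.16 W/m²

CO₂: 5.35 × ln(862/274) = 5.35 × ln(3.14599) = 5.35 × 1.14613 = 6.1318 W/m².
CH₄: 0.036 × (√2753 − √690) = 0.036 × (52.4690 − 26.2679) = 0.036 × 26.2011 = 0.9432 W/m².
CFC-11: Δ = 267 − 1 = 266 ppt = 0.266 ppb; ΔF = 0.26 × 0.266 = 0.0692 W/m².
CCl₄: Δ = 78 − 1 = 77 ppt = 0.077 ppb; ΔF = 0.17 × 0.077 = 0.0131 W/m².
Total ΔF = 6.1318 + 0.9432 + 0.0692 + 0.0131 = 7.1573 W/m².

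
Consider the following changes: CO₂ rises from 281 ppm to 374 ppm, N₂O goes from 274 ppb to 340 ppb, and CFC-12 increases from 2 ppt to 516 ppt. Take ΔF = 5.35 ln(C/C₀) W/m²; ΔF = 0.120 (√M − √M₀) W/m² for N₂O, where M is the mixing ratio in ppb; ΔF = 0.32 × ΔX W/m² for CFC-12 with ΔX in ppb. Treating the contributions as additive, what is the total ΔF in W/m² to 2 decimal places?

ΔF = 1.92 W/m²

CO₂: 5.35 × ln(374/281) = 5.35 × ln(1.33096) = 5.35 × 0.28590 = 1.5296 W/m².
N₂O: 0.120 × (√340 − √274) = 0.120 × (18.4391 − 16.5529) = 0.120 × 1.8862 = 0.2263 W/m².
CFC-12: Δ = 516 − 2 = 514 ppt = 0.514 ppb; ΔF = 0.32 × 0.514 = 0.1645 W/m².
Total ΔF = 1.5296 + 0.2263 + 0.1645 = 1.9204 W/m².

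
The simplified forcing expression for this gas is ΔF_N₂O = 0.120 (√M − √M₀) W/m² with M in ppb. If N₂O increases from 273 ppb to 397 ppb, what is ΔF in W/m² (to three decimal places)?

N₂O: 0.120 × (√397 − √273) = 0.120 × (19.9249 − 16.5227) = 0.120 × 3.4022 = 0.4083 W/m².

ΔF = 0.408 W/m²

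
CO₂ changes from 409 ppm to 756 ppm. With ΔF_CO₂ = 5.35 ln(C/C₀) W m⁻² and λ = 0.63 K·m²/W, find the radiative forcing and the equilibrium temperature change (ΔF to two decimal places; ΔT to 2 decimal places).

ΔF = 3.29 W/m²; ΔT = 2.07 K

CO₂: 5.35 × ln(756/409) = 5.35 × ln(1.84841) = 5.35 × 0.61433 = 3.2867 W/m².
ΔT = λ ΔF = 0.63 × 3.29 = 2.0727 K.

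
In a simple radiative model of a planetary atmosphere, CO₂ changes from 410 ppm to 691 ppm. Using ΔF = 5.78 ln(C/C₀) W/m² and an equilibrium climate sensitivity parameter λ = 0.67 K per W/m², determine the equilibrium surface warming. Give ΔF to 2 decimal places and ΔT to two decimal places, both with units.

CO₂: 5.78 × ln(691/410) = 5.78 × ln(1.68537) = 5.78 × 0.52199 = 3.0171 W/m².
ΔT = λ ΔF = 0.67 × 3.02 = 2.0234 K.

ΔF = 3.02 W/m²; ΔT = 2.02 K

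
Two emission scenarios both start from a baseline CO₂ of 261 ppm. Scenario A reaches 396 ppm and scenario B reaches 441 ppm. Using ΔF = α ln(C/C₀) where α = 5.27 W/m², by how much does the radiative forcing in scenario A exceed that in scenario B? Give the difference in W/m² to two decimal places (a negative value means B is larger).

ΔF_A − ΔF_B = -0.57 W/m²

ΔF_A = 5.27 ln(396/261) = 5.27 × 0.41689 = 2.1970 W/m².
ΔF_B = 5.27 ln(441/261) = 5.27 × 0.52452 = 2.7642 W/m².
Difference: 2.1970 − 2.7642 = -0.5672 W/m².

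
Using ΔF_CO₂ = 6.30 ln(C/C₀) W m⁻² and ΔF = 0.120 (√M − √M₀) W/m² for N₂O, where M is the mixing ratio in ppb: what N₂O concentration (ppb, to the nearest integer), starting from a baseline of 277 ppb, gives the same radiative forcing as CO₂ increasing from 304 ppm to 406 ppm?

CO₂ forcing: 6.30 × ln(406/304) = 6.30 × 0.289325 = 1.82275 W/m².
Set 0.120(√M − √277) = 1.82275: √M = 1.82275/0.120 + √277 = 15.1896 + 16.6433 = 31.8329.
M = (31.8329)² = 1013.33 ppb.

M ≈ 1013 ppb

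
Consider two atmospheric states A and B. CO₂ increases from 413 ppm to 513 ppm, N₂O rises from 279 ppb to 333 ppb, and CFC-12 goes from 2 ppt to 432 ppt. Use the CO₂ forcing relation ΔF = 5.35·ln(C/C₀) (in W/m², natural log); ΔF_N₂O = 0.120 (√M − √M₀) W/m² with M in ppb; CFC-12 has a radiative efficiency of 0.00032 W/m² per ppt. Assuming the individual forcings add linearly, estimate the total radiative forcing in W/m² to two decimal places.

CO₂: 5.35 × ln(513/413) = 5.35 × ln(1.24213) = 5.35 × 0.21683 = 1.1600 W/m².
N₂O: 0.120 × (√333 − √279) = 0.120 × (18.2483 − 16.7033) = 0.120 × 1.5450 = 0.1854 W/m².
CFC-12: ΔF = 0.00032 × (432 − 2) = 0.00032 × 430 = 0.1376 W/m².
Total ΔF = 1.1600 + 0.1854 + 0.1376 = 1.4830 W/m².

ΔF = 1.48 W/m²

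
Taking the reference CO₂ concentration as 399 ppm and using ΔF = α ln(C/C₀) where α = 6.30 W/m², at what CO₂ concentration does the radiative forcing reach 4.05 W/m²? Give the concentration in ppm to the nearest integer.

C ≈ 759 ppm

Set 6.30 ln(C/399) = 4.05, so ln(C/399) = 4.05/6.30 = 0.64286.
Then C/399 = e^0.64286 = 1.90191, giving C = 399 × 1.90191 = 758.86 ppm.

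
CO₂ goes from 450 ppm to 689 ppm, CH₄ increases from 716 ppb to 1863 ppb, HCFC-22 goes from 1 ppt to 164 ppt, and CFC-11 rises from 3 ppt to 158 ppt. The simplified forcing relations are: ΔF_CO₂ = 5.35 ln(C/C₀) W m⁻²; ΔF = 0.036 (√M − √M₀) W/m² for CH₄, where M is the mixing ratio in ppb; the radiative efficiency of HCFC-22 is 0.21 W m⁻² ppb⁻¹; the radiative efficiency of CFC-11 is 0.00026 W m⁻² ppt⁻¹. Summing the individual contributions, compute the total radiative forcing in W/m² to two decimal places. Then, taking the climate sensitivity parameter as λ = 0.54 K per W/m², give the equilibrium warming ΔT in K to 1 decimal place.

CO₂: 5.35 × ln(689/450) = 5.35 × ln(1.53111) = 5.35 × 0.42599 = 2.2790 W/m².
CH₄: 0.036 × (√1863 − √716) = 0.036 × (43.1625 − 26.7582) = 0.036 × 16.4043 = 0.5906 W/m².
HCFC-22: Δ = 164 − 1 = 163 ppt = 0.163 ppb; ΔF = 0.21 × 0.163 = 0.0342 W/m².
CFC-11: ΔF = 0.00026 × (158 − 3) = 0.00026 × 155 = 0.0403 W/m².
Total ΔF = 2.2790 + 0.5906 + 0.0342 + 0.0403 = 2.9441 W/m².
ΔT = λ ΔF = 0.54 × 2.94 = 1.5876 K.

ΔF = 2.94 W/m²; ΔT = 1.6 K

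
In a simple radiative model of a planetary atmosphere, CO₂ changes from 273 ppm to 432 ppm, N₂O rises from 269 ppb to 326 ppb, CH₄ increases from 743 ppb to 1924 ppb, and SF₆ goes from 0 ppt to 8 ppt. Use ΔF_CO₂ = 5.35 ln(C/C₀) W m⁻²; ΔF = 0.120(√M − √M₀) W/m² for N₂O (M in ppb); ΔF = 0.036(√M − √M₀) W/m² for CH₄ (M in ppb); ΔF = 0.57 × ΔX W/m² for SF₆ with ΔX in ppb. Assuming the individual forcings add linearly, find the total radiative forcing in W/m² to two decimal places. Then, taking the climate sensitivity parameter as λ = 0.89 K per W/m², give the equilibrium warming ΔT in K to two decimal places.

CO₂: 5.35 × ln(432/273) = 5.35 × ln(1.58242) = 5.35 × 0.45896 = 2.4554 W/m².
N₂O: 0.120 × (√326 − √269) = 0.120 × (18.0555 − 16.4012) = 0.120 × 1.6543 = 0.1985 W/m².
CH₄: 0.036 × (√1924 − √743) = 0.036 × (43.8634 − 27.2580) = 0.036 × 16.6054 = 0.5978 W/m².
SF₆: Δ = 8 − 0 = 8 ppt = 0.008 ppb; ΔF = 0.57 × 0.008 = 0.0046 W/m².
Total ΔF = 2.4554 + 0.1985 + 0.5978 + 0.0046 = 3.2563 W/m².
ΔT = λ ΔF = 0.89 × 3.26 = 2.9014 K.

ΔF = 3.26 W/m²; ΔT = 2.90 K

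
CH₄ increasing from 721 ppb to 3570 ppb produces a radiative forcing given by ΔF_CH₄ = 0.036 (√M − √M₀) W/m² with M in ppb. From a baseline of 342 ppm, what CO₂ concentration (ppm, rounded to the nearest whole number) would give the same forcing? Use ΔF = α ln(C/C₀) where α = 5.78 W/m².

CH₄ forcing: 0.036 × (√3570 − √721) = 0.036 × (59.7495 − 26.8514) = 0.036 × 32.8981 = 1.18433 W/m².
Set 5.78 ln(C/342) = 1.18433: ln(C/342) = 1.18433/5.78 = 0.20490, so C = 342 × e^0.20490 = 342 × 1.22740 = 419.77 ppm.

C ≈ 420 ppm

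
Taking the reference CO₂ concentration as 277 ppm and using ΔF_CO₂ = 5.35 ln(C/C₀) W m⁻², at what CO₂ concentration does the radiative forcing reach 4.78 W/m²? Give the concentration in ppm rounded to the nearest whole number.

Set 5.35 ln(C/277) = 4.78, so ln(C/277) = 4.78/5.35 = 0.89346.
Then C/277 = e^0.89346 = 2.44357, giving C = 277 × 2.44357 = 676.87 ppm.

C ≈ 677 ppm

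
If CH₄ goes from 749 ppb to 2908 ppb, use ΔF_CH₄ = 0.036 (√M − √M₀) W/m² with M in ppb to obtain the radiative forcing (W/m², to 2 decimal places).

CH₄: 0.036 × (√2908 − √749) = 0.036 × (53.9259 − 27.3679) = 0.036 × 26.5580 = 0.9561 W/m².

ΔF = 0.96 W/m²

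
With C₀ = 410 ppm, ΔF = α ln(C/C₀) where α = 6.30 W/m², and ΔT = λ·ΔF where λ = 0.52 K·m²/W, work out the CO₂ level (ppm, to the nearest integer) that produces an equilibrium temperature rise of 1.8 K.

C ≈ 710 ppm

Required forcing: ΔF = ΔT/λ = 1.8/0.52 = 3.4615 W/m².
Then ln(C/410) = ΔF/6.30 = 3.4615/6.30 = 0.54944.
So C = 410 × e^0.54944 = 410 × 1.73228 = 710.23 ppm.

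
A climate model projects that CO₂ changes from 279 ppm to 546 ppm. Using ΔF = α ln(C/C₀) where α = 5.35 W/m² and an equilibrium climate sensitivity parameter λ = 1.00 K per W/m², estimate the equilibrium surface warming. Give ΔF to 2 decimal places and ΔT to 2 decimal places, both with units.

CO₂: 5.35 × ln(546/279) = 5.35 × ln(1.95699) = 5.35 × 0.67141 = 3.5920 W/m².
ΔT = λ ΔF = 1.00 × 3.59 = 3.5900 K.

ΔF = 3.59 W/m²; ΔT = 3.59 K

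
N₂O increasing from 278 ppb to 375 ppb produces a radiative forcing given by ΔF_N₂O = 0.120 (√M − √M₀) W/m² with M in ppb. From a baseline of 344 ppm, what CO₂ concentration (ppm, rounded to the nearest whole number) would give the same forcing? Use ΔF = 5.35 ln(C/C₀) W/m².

C ≈ 365 ppm

N₂O forcing: 0.120 × (√375 − √278) = 0.120 × (19.3649 − 16.6733) = 0.120 × 2.6916 = 0.32299 W/m².
Set 5.35 ln(C/344) = 0.32299: ln(C/344) = 0.32299/5.35 = 0.06037, so C = 344 × e^0.06037 = 344 × 1.06223 = 365.41 ppm.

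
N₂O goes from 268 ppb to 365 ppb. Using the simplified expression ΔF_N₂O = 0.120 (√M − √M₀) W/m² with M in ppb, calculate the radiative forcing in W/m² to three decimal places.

ΔF = 0.328 W/m²

N₂O: 0.120 × (√365 − √268) = 0.120 × (19.1050 − 16.3707) = 0.120 × 2.7343 = 0.3281 W/m².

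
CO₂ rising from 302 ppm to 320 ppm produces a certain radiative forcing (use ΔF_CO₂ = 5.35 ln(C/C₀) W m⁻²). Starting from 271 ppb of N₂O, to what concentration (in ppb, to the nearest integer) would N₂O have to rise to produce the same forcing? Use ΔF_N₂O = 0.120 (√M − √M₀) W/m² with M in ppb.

CO₂ forcing: 5.35 × ln(320/302) = 5.35 × 0.057894 = 0.30973 W/m².
Set 0.120(√M − √271) = 0.30973: √M = 0.30973/0.120 + √271 = 2.5811 + 16.4621 = 19.0432.
M = (19.0432)² = 362.64 ppb.

M ≈ 363 ppb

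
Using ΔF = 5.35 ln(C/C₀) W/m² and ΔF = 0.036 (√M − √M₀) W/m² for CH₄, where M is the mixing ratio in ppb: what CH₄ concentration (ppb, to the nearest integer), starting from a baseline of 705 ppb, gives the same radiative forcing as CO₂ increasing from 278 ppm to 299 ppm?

CO₂ forcing: 5.35 × ln(299/278) = 5.35 × 0.072822 = 0.38960 W/m².
Set 0.036(√M − √705) = 0.38960: √M = 0.38960/0.036 + √705 = 10.8222 + 26.5518 = 37.3740.
M = (37.3740)² = 1396.82 ppb.

M ≈ 1397 ppb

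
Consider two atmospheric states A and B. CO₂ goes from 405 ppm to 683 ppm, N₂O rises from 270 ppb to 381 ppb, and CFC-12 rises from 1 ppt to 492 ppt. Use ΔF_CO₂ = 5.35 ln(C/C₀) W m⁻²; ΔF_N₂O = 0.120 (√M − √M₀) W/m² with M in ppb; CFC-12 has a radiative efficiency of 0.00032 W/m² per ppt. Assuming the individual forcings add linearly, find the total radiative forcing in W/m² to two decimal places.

CO₂: 5.35 × ln(683/405) = 5.35 × ln(1.68642) = 5.35 × 0.52261 = 2.7960 W/m².
N₂O: 0.120 × (√381 − √270) = 0.120 × (19.5192 − 16.4317) = 0.120 × 3.0875 = 0.3705 W/m².
CFC-12: ΔF = 0.00032 × (492 − 1) = 0.00032 × 491 = 0.1571 W/m².
Total ΔF = 2.7960 + 0.3705 + 0.1571 = 3.3236 W/m².

ΔF = 3.32 W/m²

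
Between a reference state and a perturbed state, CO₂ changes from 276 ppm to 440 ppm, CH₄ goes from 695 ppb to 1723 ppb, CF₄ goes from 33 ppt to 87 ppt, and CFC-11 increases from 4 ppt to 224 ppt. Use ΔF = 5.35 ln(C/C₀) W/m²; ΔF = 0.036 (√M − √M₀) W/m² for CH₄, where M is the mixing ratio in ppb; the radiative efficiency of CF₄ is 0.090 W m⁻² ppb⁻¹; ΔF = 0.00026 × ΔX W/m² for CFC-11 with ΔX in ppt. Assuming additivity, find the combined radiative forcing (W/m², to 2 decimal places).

CO₂: 5.35 × ln(440/276) = 5.35 × ln(1.59420) = 5.35 × 0.46637 = 2.4951 W/m².
CH₄: 0.036 × (√1723 − √695) = 0.036 × (41.5090 − 26.3629) = 0.036 × 15.1461 = 0.5453 W/m².
CF₄: Δ = 87 − 33 = 54 ppt = 0.054 ppb; ΔF = 0.090 × 0.054 = 0.0049 W/m².
CFC-11: ΔF = 0.00026 × (224 − 4) = 0.00026 × 220 = 0.0572 W/m².
Total ΔF = 2.4951 + 0.5453 + 0.0049 + 0.0572 = 3.1025 W/m².

ΔF = 3.10 W/m²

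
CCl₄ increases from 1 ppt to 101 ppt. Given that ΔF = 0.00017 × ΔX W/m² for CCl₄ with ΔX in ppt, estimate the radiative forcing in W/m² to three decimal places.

CCl₄: ΔF = 0.00017 × (101 − 1) = 0.00017 × 100 = 0.0170 W/m².

ΔF = 0.017 W/m²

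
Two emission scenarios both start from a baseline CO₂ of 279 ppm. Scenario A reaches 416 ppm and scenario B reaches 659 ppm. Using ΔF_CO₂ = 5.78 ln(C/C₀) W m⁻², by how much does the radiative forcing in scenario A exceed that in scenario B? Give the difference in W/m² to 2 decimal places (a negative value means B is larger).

ΔF_A − ΔF_B = -2.66 W/m²

ΔF_A = 5.78 ln(416/279) = 5.78 × 0.39947 = 2.3089 W/m².
ΔF_B = 5.78 ln(659/279) = 5.78 × 0.85951 = 4.9680 W/m².
Difference: 2.3089 − 4.9680 = -2.6591 W/m².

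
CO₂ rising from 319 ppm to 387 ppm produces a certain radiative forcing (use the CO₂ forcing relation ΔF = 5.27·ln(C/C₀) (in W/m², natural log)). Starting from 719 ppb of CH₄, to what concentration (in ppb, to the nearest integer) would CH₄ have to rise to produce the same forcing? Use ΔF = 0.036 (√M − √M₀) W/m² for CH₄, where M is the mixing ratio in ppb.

CO₂ forcing: 5.27 × ln(387/319) = 5.27 × 0.193234 = 1.01834 W/m².
Set 0.036(√M − √719) = 1.01834: √M = 1.01834/0.036 + √719 = 28.2872 + 26.8142 = 55.1014.
M = (55.1014)² = 3036.16 ppb.

M ≈ 3036 ppb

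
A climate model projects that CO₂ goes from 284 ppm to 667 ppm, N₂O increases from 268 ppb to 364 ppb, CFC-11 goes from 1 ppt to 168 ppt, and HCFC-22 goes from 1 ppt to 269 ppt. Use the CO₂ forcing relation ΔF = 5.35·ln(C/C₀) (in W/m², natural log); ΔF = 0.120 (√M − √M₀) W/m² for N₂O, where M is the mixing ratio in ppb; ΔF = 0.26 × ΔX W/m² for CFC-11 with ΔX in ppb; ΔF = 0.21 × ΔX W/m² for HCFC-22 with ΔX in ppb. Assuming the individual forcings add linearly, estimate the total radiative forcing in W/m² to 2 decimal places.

ΔF = 4.99 W/m²

CO₂: 5.35 × ln(667/284) = 5.35 × ln(2.34859) = 5.35 × 0.85382 = 4.5679 W/m².
N₂O: 0.120 × (√364 − √268) = 0.120 × (19.0788 − 16.3707) = 0.120 × 2.7081 = 0.3250 W/m².
CFC-11: Δ = 168 − 1 = 167 ppt = 0.167 ppb; ΔF = 0.26 × 0.167 = 0.0434 W/m².
HCFC-22: Δ = 269 − 1 = 268 ppt = 0.268 ppb; ΔF = 0.21 × 0.268 = 0.0563 W/m².
Total ΔF = 4.5679 + 0.3250 + 0.0434 + 0.0563 = 4.9926 W/m².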